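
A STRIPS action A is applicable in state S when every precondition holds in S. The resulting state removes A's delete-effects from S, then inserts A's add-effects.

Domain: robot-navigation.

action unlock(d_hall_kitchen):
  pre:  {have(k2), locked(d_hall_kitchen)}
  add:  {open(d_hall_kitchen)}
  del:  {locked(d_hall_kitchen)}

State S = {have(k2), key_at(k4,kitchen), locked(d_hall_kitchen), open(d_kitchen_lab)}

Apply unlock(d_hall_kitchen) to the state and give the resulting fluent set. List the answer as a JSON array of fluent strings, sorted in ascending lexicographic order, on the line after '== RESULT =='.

Compute (S \ del) ∪ add:
  pre ⊆ S: {have(k2), locked(d_hall_kitchen)} ⊆ S  — applicable
  S \ del = {have(k2), key_at(k4,kitchen), open(d_kitchen_lab)}
  ∪ add   = {have(k2), key_at(k4,kitchen), open(d_hall_kitchen), open(d_kitchen_lab)}

== RESULT ==
["have(k2)", "key_at(k4,kitchen)", "open(d_hall_kitchen)", "open(d_kitchen_lab)"]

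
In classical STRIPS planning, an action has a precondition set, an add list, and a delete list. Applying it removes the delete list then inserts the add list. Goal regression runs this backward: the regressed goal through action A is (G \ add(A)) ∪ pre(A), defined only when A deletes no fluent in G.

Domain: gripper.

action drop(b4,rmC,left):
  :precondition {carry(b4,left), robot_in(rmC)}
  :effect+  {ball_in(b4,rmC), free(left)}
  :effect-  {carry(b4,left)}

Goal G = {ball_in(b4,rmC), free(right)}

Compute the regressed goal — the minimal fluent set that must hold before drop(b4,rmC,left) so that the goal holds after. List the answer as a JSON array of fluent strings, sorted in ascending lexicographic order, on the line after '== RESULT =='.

Compute (G \ add) ∪ pre:
  G ∩ del = {}  (empty — regression defined)
  G \ add = {ball_in(b4,rmC), free(right)} \ {ball_in(b4,rmC), free(left)} = {free(right)}
  ∪ pre   = {free(right)} ∪ {carry(b4,left), robot_in(rmC)}
          = {carry(b4,left), free(right), robot_in(rmC)}

== RESULT ==
["carry(b4,left)", "free(right)", "robot_in(rmC)"]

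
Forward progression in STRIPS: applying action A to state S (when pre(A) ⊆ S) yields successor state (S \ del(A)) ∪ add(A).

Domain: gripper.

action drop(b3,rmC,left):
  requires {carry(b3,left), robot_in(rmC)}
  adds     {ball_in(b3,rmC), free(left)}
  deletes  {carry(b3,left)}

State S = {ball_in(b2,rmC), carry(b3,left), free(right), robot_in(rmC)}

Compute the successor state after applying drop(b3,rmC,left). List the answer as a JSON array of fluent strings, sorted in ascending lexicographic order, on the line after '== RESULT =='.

Compute (S \ del) ∪ add:
  pre ⊆ S: {carry(b3,left), robot_in(rmC)} ⊆ S  — applicable
  S \ del = {ball_in(b2,rmC), free(right), robot_in(rmC)}
  ∪ add   = {ball_in(b2,rmC), ball_in(b3,rmC), free(left), free(right), robot_in(rmC)}

== RESULT ==
["ball_in(b2,rmC)", "ball_in(b3,rmC)", "free(left)", "free(right)", "robot_in(rmC)"]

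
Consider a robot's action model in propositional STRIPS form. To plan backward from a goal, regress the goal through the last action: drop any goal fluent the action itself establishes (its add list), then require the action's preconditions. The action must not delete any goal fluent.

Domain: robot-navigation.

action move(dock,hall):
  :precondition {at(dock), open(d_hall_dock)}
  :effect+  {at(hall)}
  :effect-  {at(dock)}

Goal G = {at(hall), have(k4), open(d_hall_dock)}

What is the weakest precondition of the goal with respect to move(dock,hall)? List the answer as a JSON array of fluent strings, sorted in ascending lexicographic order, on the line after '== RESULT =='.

Compute (G \ add) ∪ pre:
  G ∩ del = {}  (empty — regression defined)
  G \ add = {at(hall), have(k4), open(d_hall_dock)} \ {at(hall)} = {have(k4), open(d_hall_dock)}
  ∪ pre   = {have(k4), open(d_hall_dock)} ∪ {at(dock), open(d_hall_dock)}
          = {at(dock), have(k4), open(d_hall_dock)}

== RESULT ==
["at(dock)", "have(k4)", "open(d_hall_dock)"]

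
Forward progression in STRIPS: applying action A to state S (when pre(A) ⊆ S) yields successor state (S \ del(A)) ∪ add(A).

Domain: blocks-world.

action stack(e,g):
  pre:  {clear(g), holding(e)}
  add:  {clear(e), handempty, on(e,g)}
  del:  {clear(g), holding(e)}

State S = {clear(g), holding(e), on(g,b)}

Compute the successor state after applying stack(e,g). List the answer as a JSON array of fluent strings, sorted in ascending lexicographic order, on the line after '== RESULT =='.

Progress:
  pre ⊆ S: {clear(g), holding(e)} ⊆ S  — applicable
  S \ del = {on(g,b)}
  ∪ add   = {clear(e), handempty, on(e,g), on(g,b)}

== RESULT ==
["clear(e)", "handempty", "on(e,g)", "on(g,b)"]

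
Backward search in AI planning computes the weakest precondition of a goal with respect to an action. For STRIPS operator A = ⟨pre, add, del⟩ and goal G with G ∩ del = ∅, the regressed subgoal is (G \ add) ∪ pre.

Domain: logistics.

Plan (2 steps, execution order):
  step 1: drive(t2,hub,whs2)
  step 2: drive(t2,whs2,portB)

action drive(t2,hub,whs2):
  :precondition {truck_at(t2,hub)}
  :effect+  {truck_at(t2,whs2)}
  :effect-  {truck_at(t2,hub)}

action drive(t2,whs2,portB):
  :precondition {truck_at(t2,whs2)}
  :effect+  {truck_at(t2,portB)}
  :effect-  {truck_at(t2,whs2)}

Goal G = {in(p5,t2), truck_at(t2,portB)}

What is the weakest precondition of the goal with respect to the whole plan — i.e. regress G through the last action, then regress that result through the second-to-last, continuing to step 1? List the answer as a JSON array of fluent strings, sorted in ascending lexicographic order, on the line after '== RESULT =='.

Work backward from the goal:
  through step 2 (drive(t2,whs2,portB)): drop {truck_at(t2,portB)}, keep {in(p5,t2)}, require {truck_at(t2,whs2)}
    → {in(p5,t2), truck_at(t2,whs2)}
  through step 1 (drive(t2,hub,whs2)): drop {truck_at(t2,whs2)}, keep {in(p5,t2)}, require {truck_at(t2,hub)}
    → {in(p5,t2), truck_at(t2,hub)}

== RESULT ==
["in(p5,t2)", "truck_at(t2,hub)"]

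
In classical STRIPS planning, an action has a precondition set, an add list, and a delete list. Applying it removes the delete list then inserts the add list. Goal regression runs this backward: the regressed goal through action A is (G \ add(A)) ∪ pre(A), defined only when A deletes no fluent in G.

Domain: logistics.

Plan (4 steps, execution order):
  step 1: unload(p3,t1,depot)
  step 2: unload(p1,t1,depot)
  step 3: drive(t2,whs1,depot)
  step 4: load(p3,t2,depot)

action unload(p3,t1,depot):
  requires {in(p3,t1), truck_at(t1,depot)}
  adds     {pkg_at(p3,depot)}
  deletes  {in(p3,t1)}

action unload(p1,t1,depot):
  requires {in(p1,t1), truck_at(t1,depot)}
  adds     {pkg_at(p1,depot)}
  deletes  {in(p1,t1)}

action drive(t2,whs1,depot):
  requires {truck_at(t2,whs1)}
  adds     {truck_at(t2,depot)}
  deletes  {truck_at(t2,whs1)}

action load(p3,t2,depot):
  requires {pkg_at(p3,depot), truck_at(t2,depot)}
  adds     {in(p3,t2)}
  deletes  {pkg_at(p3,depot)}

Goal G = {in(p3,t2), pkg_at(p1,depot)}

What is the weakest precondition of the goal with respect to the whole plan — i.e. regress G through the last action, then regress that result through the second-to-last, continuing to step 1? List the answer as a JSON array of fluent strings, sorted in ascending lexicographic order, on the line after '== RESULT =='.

Work backward from the goal:
  through step 4 (load(p3,t2,depot)): drop {in(p3,t2)}, keep {pkg_at(p1,depot)}, require {pkg_at(p3,depot), truck_at(t2,depot)}
    → {pkg_at(p1,depot), pkg_at(p3,depot), truck_at(t2,depot)}
  through step 3 (drive(t2,whs1,depot)): drop {truck_at(t2,depot)}, keep {pkg_at(p1,depot), pkg_at(p3,depot)}, require {truck_at(t2,whs1)}
    → {pkg_at(p1,depot), pkg_at(p3,depot), truck_at(t2,whs1)}
  through step 2 (unload(p1,t1,depot)): drop {pkg_at(p1,depot)}, keep {pkg_at(p3,depot), truck_at(t2,whs1)}, require {in(p1,t1), truck_at(t1,depot)}
    → {in(p1,t1), pkg_at(p3,depot), truck_at(t1,depot), truck_at(t2,whs1)}
  through step 1 (unload(p3,t1,depot)): drop {pkg_at(p3,depot)}, keep {in(p1,t1), truck_at(t1,depot), truck_at(t2,whs1)}, require {in(p3,t1), truck_at(t1,depot)}
    → {in(p1,t1), in(p3,t1), truck_at(t1,depot), truck_at(t2,whs1)}

== RESULT ==
["in(p1,t1)", "in(p3,t1)", "truck_at(t1,depot)", "truck_at(t2,whs1)"]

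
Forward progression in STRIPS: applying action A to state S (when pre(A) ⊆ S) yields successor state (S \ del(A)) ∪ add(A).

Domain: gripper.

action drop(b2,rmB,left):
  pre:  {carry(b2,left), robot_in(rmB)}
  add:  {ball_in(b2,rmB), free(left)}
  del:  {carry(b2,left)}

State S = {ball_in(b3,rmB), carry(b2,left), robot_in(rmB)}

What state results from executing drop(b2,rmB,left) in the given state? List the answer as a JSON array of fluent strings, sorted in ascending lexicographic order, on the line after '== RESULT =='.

Compute (S \ del) ∪ add:
  pre ⊆ S: {carry(b2,left), robot_in(rmB)} ⊆ S  — applicable
  S \ del = {ball_in(b3,rmB), robot_in(rmB)}
  ∪ add   = {ball_in(b2,rmB), ball_in(b3,rmB), free(left), robot_in(rmB)}

== RESULT ==
["ball_in(b2,rmB)", "ball_in(b3,rmB)", "free(left)", "robot_in(rmB)"]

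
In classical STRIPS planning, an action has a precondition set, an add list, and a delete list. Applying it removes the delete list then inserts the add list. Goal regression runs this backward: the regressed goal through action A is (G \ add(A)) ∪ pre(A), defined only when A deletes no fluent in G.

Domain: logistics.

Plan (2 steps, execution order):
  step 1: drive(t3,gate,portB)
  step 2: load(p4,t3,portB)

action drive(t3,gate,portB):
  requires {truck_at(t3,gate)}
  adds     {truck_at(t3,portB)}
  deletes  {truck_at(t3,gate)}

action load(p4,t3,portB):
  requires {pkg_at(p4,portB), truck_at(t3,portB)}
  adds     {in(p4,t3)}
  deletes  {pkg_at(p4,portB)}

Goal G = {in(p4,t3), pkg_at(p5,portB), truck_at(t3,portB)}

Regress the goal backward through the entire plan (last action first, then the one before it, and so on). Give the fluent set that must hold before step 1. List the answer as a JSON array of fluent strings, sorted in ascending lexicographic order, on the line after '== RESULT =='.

Work backward from the goal:
  through step 2 (load(p4,t3,portB)): drop {in(p4,t3)}, keep {pkg_at(p5,portB), truck_at(t3,portB)}, require {pkg_at(p4,portB), truck_at(t3,portB)}
    → {pkg_at(p4,portB), pkg_at(p5,portB), truck_at(t3,portB)}
  through step 1 (drive(t3,gate,portB)): drop {truck_at(t3,portB)}, keep {pkg_at(p4,portB), pkg_at(p5,portB)}, require {truck_at(t3,gate)}
    → {pkg_at(p4,portB), pkg_at(p5,portB), truck_at(t3,gate)}

== RESULT ==
["pkg_at(p4,portB)", "pkg_at(p5,portB)", "truck_at(t3,gate)"]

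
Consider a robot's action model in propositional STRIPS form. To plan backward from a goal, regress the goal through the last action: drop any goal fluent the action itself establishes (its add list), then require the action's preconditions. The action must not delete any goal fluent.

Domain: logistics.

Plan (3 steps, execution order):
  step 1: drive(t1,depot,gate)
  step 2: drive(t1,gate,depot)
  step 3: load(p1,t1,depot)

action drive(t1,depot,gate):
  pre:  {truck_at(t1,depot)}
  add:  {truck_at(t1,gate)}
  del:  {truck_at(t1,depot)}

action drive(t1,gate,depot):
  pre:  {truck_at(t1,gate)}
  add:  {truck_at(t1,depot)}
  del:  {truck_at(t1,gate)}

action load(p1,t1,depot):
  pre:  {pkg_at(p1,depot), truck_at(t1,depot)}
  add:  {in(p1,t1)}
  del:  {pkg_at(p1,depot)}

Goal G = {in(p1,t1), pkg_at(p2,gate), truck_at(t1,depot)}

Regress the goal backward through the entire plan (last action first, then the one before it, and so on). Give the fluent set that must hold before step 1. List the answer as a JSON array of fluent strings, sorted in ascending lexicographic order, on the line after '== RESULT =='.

Work backward from the goal:
  through step 3 (load(p1,t1,depot)): drop {in(p1,t1)}, keep {pkg_at(p2,gate), truck_at(t1,depot)}, require {pkg_at(p1,depot), truck_at(t1,depot)}
    → {pkg_at(p1,depot), pkg_at(p2,gate), truck_at(t1,depot)}
  through step 2 (drive(t1,gate,depot)): drop {truck_at(t1,depot)}, keep {pkg_at(p1,depot), pkg_at(p2,gate)}, require {truck_at(t1,gate)}
    → {pkg_at(p1,depot), pkg_at(p2,gate), truck_at(t1,gate)}
  through step 1 (drive(t1,depot,gate)): drop {truck_at(t1,gate)}, keep {pkg_at(p1,depot), pkg_at(p2,gate)}, require {truck_at(t1,depot)}
    → {pkg_at(p1,depot), pkg_at(p2,gate), truck_at(t1,depot)}

== RESULT ==
["pkg_at(p1,depot)", "pkg_at(p2,gate)", "truck_at(t1,depot)"]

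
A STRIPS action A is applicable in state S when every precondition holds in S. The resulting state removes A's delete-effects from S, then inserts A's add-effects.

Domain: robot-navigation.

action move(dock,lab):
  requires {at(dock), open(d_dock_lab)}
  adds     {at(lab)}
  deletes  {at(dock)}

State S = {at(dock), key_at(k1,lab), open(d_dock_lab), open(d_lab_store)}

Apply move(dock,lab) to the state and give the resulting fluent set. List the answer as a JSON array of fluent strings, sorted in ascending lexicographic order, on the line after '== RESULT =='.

Progress:
  pre ⊆ S: {at(dock), open(d_dock_lab)} ⊆ S  — applicable
  S \ del = {key_at(k1,lab), open(d_dock_lab), open(d_lab_store)}
  ∪ add   = {at(lab), key_at(k1,lab), open(d_dock_lab), open(d_lab_store)}

== RESULT ==
["at(lab)", "key_at(k1,lab)", "open(d_dock_lab)", "open(d_lab_store)"]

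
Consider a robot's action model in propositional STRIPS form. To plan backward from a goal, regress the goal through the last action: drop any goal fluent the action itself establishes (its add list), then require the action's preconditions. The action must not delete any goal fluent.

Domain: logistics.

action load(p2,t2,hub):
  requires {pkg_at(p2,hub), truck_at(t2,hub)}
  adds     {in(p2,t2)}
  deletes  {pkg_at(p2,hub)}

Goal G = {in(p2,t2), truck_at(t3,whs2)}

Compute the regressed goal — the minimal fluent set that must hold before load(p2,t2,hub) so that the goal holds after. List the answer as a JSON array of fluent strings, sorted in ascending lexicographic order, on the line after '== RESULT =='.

Regress:
  G ∩ del = {}  (empty — regression defined)
  G \ add = {in(p2,t2), truck_at(t3,whs2)} \ {in(p2,t2)} = {truck_at(t3,whs2)}
  ∪ pre   = {truck_at(t3,whs2)} ∪ {pkg_at(p2,hub), truck_at(t2,hub)}
          = {pkg_at(p2,hub), truck_at(t2,hub), truck_at(t3,whs2)}

== RESULT ==
["pkg_at(p2,hub)", "truck_at(t2,hub)", "truck_at(t3,whs2)"]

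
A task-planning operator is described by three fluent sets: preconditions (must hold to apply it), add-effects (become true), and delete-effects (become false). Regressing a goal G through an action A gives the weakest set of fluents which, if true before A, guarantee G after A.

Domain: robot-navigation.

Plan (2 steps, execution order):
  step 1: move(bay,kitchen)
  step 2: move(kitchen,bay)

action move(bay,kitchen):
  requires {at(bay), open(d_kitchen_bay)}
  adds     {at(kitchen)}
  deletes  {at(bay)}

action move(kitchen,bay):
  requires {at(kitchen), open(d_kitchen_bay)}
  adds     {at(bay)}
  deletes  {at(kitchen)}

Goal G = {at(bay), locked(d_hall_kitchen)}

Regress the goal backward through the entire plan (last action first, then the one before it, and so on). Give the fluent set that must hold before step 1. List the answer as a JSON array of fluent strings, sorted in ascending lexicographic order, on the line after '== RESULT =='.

Work backward from the goal:
  through step 2 (move(kitchen,bay)): drop {at(bay)}, keep {locked(d_hall_kitchen)}, require {at(kitchen), open(d_kitchen_bay)}
    → {at(kitchen), locked(d_hall_kitchen), open(d_kitchen_bay)}
  through step 1 (move(bay,kitchen)): drop {at(kitchen)}, keep {locked(d_hall_kitchen), open(d_kitchen_bay)}, require {at(bay), open(d_kitchen_bay)}
    → {at(bay), locked(d_hall_kitchen), open(d_kitchen_bay)}

== RESULT ==
["at(bay)", "locked(d_hall_kitchen)", "open(d_kitchen_bay)"]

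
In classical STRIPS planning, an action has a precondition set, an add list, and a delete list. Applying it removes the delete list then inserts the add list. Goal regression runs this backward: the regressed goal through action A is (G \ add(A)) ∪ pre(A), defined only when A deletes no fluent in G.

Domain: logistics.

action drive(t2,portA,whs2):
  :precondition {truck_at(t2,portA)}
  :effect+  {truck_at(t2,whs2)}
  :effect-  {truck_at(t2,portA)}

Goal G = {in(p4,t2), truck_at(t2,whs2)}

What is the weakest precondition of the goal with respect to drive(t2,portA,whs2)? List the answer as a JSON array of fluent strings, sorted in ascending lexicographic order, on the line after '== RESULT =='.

Compute (G \ add) ∪ pre:
  G ∩ del = {}  (empty — regression defined)
  G \ add = {in(p4,t2), truck_at(t2,whs2)} \ {truck_at(t2,whs2)} = {in(p4,t2)}
  ∪ pre   = {in(p4,t2)} ∪ {truck_at(t2,portA)}
          = {in(p4,t2), truck_at(t2,portA)}

== RESULT ==
["in(p4,t2)", "truck_at(t2,portA)"]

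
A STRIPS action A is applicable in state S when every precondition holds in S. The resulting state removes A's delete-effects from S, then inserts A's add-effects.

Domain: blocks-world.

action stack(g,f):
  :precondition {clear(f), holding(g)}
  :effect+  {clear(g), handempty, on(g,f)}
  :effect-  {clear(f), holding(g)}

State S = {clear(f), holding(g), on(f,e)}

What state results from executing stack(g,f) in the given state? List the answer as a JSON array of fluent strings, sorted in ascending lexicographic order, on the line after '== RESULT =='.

Compute (S \ del) ∪ add:
  pre ⊆ S: {clear(f), holding(g)} ⊆ S  — applicable
  S \ del = {on(f,e)}
  ∪ add   = {clear(g), handempty, on(f,e), on(g,f)}

== RESULT ==
["clear(g)", "handempty", "on(f,e)", "on(g,f)"]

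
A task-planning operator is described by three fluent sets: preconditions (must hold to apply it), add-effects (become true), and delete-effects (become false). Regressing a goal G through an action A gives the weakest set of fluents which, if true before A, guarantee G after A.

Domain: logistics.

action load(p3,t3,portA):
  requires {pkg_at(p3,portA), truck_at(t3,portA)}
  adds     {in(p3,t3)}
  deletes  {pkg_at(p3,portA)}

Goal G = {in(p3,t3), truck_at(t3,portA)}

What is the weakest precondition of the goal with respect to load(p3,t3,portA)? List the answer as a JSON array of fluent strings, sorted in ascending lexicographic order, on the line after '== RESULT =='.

Compute (G \ add) ∪ pre:
  G ∩ del = {}  (empty — regression defined)
  G \ add = {in(p3,t3), truck_at(t3,portA)} \ {in(p3,t3)} = {truck_at(t3,portA)}
  ∪ pre   = {truck_at(t3,portA)} ∪ {pkg_at(p3,portA), truck_at(t3,portA)}
          = {pkg_at(p3,portA), truck_at(t3,portA)}

== RESULT ==
["pkg_at(p3,portA)", "truck_at(t3,portA)"]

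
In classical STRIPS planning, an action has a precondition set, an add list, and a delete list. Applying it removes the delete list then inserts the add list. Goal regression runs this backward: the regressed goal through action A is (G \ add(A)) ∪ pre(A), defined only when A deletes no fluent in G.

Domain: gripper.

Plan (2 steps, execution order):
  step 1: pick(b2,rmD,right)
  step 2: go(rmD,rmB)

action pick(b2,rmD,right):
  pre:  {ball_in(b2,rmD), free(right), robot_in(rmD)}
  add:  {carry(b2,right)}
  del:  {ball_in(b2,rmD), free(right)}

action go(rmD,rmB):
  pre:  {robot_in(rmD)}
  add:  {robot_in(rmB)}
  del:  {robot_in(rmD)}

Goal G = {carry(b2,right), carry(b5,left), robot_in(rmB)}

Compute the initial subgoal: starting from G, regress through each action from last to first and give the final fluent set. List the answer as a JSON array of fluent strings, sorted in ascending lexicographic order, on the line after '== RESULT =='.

Regress step by step:
  through step 2 (go(rmD,rmB)): drop {robot_in(rmB)}, keep {carry(b2,right), carry(b5,left)}, require {robot_in(rmD)}
    → {carry(b2,right), carry(b5,left), robot_in(rmD)}
  through step 1 (pick(b2,rmD,right)): drop {carry(b2,right)}, keep {carry(b5,left), robot_in(rmD)}, require {ball_in(b2,rmD), free(right), robot_in(rmD)}
    → {ball_in(b2,rmD), carry(b5,left), free(right), robot_in(rmD)}

== RESULT ==
["ball_in(b2,rmD)", "carry(b5,left)", "free(right)", "robot_in(rmD)"]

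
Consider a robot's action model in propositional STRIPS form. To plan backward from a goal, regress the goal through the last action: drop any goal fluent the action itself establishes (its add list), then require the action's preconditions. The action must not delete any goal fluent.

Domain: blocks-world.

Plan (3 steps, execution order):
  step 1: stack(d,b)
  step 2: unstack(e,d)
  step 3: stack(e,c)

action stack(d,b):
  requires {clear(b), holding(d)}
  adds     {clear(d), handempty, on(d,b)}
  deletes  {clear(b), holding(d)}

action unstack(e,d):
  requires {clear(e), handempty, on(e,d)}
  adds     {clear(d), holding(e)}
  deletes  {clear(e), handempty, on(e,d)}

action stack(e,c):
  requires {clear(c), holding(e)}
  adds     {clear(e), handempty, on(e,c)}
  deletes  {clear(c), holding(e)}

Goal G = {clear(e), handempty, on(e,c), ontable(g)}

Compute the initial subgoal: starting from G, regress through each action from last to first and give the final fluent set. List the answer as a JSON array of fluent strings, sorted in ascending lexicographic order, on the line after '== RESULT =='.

Regress step by step:
  through step 3 (stack(e,c)): drop {clear(e), handempty, on(e,c)}, keep {ontable(g)}, require {clear(c), holding(e)}
    → {clear(c), holding(e), ontable(g)}
  through step 2 (unstack(e,d)): drop {holding(e)}, keep {clear(c), ontable(g)}, require {clear(e), handempty, on(e,d)}
    → {clear(c), clear(e), handempty, on(e,d), ontable(g)}
  through step 1 (stack(d,b)): drop {handempty}, keep {clear(c), clear(e), on(e,d), ontable(g)}, require {clear(b), holding(d)}
    → {clear(b), clear(c), clear(e), holding(d), on(e,d), ontable(g)}

== RESULT ==
["clear(b)", "clear(c)", "clear(e)", "holding(d)", "on(e,d)", "ontable(g)"]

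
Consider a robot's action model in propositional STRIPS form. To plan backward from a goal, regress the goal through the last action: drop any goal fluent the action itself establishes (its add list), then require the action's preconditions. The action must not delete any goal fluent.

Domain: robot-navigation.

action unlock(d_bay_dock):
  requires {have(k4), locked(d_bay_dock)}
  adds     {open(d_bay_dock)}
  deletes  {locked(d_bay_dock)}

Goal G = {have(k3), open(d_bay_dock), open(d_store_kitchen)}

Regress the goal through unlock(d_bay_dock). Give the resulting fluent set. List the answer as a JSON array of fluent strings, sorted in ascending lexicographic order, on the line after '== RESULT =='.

Compute (G \ add) ∪ pre:
  G ∩ del = {}  (empty — regression defined)
  G \ add = {have(k3), open(d_bay_dock), open(d_store_kitchen)} \ {open(d_bay_dock)} = {have(k3), open(d_store_kitchen)}
  ∪ pre   = {have(k3), open(d_store_kitchen)} ∪ {have(k4), locked(d_bay_dock)}
          = {have(k3), have(k4), locked(d_bay_dock), open(d_store_kitchen)}

== RESULT ==
["have(k3)", "have(k4)", "locked(d_bay_dock)", "open(d_store_kitchen)"]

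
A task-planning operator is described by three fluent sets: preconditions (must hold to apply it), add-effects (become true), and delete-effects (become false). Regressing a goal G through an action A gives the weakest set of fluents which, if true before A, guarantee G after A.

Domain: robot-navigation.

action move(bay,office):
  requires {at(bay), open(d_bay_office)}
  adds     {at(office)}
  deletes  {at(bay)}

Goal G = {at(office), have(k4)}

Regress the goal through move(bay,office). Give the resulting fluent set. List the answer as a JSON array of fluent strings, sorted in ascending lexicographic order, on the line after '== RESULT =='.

Regress:
  G ∩ del = {}  (empty — regression defined)
  G \ add = {at(office), have(k4)} \ {at(office)} = {have(k4)}
  ∪ pre   = {have(k4)} ∪ {at(bay), open(d_bay_office)}
          = {at(bay), have(k4), open(d_bay_office)}

== RESULT ==
["at(bay)", "have(k4)", "open(d_bay_office)"]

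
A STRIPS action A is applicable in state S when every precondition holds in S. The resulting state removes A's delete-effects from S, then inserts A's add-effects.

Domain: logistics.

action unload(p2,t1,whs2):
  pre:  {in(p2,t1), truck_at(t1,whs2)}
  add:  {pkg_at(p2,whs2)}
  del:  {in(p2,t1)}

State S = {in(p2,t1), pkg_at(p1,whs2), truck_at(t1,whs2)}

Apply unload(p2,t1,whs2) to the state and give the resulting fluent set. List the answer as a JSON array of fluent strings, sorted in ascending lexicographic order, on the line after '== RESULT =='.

Compute (S \ del) ∪ add:
  pre ⊆ S: {in(p2,t1), truck_at(t1,whs2)} ⊆ S  — applicable
  S \ del = {pkg_at(p1,whs2), truck_at(t1,whs2)}
  ∪ add   = {pkg_at(p1,whs2), pkg_at(p2,whs2), truck_at(t1,whs2)}

== RESULT ==
["pkg_at(p1,whs2)", "pkg_at(p2,whs2)", "truck_at(t1,whs2)"]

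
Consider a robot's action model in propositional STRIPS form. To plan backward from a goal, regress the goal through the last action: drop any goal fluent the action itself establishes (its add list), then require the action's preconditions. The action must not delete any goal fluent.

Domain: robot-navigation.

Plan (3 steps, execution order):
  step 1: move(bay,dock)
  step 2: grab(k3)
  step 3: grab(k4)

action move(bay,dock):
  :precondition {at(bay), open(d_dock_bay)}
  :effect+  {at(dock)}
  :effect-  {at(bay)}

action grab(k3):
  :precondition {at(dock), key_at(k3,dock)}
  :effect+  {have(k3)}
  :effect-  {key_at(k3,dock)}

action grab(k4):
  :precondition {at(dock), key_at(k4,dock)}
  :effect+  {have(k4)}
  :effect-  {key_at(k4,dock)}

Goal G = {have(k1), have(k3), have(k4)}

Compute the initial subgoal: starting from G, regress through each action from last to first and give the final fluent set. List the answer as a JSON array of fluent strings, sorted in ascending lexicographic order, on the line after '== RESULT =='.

Regress step by step:
  through step 3 (grab(k4)): drop {have(k4)}, keep {have(k1), have(k3)}, require {at(dock), key_at(k4,dock)}
    → {at(dock), have(k1), have(k3), key_at(k4,dock)}
  through step 2 (grab(k3)): drop {have(k3)}, keep {at(dock), have(k1), key_at(k4,dock)}, require {at(dock), key_at(k3,dock)}
    → {at(dock), have(k1), key_at(k3,dock), key_at(k4,dock)}
  through step 1 (move(bay,dock)): drop {at(dock)}, keep {have(k1), key_at(k3,dock), key_at(k4,dock)}, require {at(bay), open(d_dock_bay)}
    → {at(bay), have(k1), key_at(k3,dock), key_at(k4,dock), open(d_dock_bay)}

== RESULT ==
["at(bay)", "have(k1)", "key_at(k3,dock)", "key_at(k4,dock)", "open(d_dock_bay)"]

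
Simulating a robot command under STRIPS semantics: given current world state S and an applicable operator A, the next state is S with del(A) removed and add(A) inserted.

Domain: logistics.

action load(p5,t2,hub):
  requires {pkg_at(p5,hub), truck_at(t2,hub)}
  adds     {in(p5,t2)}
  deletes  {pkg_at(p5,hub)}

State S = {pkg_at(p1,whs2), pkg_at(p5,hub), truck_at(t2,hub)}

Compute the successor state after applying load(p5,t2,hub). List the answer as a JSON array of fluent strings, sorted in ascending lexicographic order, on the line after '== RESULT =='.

Compute (S \ del) ∪ add:
  pre ⊆ S: {pkg_at(p5,hub), truck_at(t2,hub)} ⊆ S  — applicable
  S \ del = {pkg_at(p1,whs2), truck_at(t2,hub)}
  ∪ add   = {in(p5,t2), pkg_at(p1,whs2), truck_at(t2,hub)}

== RESULT ==
["in(p5,t2)", "pkg_at(p1,whs2)", "truck_at(t2,hub)"]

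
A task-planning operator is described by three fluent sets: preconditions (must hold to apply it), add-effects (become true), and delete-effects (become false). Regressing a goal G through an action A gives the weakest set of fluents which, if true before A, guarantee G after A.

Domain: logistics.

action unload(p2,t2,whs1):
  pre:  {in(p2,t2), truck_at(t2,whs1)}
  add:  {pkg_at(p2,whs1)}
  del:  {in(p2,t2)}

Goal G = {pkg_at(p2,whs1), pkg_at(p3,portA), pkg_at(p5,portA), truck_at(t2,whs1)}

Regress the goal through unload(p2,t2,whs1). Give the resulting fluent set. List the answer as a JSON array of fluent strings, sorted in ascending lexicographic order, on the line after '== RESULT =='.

Compute (G \ add) ∪ pre:
  G ∩ del = {}  (empty — regression defined)
  G \ add = {pkg_at(p2,whs1), pkg_at(p3,portA), pkg_at(p5,portA), truck_at(t2,whs1)} \ {pkg_at(p2,whs1)} = {pkg_at(p3,portA), pkg_at(p5,portA), truck_at(t2,whs1)}
  ∪ pre   = {pkg_at(p3,portA), pkg_at(p5,portA), truck_at(t2,whs1)} ∪ {in(p2,t2), truck_at(t2,whs1)}
          = {in(p2,t2), pkg_at(p3,portA), pkg_at(p5,portA), truck_at(t2,whs1)}

== RESULT ==
["in(p2,t2)", "pkg_at(p3,portA)", "pkg_at(p5,portA)", "truck_at(t2,whs1)"]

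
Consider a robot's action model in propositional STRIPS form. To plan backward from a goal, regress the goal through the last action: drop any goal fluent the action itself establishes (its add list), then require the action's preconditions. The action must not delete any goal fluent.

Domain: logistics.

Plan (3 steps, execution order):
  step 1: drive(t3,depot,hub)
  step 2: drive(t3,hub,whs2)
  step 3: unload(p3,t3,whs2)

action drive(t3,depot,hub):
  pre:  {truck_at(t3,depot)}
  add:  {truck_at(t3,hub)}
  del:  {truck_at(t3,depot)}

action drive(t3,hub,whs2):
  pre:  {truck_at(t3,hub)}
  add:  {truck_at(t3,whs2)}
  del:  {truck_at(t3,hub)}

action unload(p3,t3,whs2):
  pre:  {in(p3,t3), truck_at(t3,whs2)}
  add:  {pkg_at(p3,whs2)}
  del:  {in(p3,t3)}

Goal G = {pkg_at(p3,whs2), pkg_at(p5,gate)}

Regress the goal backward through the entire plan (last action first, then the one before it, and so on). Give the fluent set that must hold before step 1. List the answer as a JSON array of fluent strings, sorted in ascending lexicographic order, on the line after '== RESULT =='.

Regress step by step:
  through step 3 (unload(p3,t3,whs2)): drop {pkg_at(p3,whs2)}, keep {pkg_at(p5,gate)}, require {in(p3,t3), truck_at(t3,whs2)}
    → {in(p3,t3), pkg_at(p5,gate), truck_at(t3,whs2)}
  through step 2 (drive(t3,hub,whs2)): drop {truck_at(t3,whs2)}, keep {in(p3,t3), pkg_at(p5,gate)}, require {truck_at(t3,hub)}
    → {in(p3,t3), pkg_at(p5,gate), truck_at(t3,hub)}
  through step 1 (drive(t3,depot,hub)): drop {truck_at(t3,hub)}, keep {in(p3,t3), pkg_at(p5,gate)}, require {truck_at(t3,depot)}
    → {in(p3,t3), pkg_at(p5,gate), truck_at(t3,depot)}

== RESULT ==
["in(p3,t3)", "pkg_at(p5,gate)", "truck_at(t3,depot)"]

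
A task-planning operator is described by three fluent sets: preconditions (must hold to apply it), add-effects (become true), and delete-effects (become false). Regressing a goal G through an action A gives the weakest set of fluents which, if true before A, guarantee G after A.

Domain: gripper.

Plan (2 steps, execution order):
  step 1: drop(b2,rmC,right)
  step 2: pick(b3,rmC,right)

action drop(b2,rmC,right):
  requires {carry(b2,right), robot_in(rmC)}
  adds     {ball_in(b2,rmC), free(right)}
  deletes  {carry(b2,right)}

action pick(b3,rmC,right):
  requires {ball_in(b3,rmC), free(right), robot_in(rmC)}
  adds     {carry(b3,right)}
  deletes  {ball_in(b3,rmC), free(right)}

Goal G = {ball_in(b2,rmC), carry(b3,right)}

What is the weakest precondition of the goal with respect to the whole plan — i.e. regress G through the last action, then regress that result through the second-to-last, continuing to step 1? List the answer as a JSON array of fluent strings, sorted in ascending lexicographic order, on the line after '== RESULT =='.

Regress step by step:
  through step 2 (pick(b3,rmC,right)): drop {carry(b3,right)}, keep {ball_in(b2,rmC)}, require {ball_in(b3,rmC), free(right), robot_in(rmC)}
    → {ball_in(b2,rmC), ball_in(b3,rmC), free(right), robot_in(rmC)}
  through step 1 (drop(b2,rmC,right)): drop {ball_in(b2,rmC), free(right)}, keep {ball_in(b3,rmC), robot_in(rmC)}, require {carry(b2,right), robot_in(rmC)}
    → {ball_in(b3,rmC), carry(b2,right), robot_in(rmC)}

== RESULT ==
["ball_in(b3,rmC)", "carry(b2,right)", "robot_in(rmC)"]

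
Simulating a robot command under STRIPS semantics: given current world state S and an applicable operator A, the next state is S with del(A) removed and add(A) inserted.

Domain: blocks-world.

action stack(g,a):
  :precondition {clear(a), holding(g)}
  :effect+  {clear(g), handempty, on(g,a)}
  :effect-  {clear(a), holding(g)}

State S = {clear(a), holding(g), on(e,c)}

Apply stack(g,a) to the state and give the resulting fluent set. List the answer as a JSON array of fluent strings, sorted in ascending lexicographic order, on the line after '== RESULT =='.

Progress:
  pre ⊆ S: {clear(a), holding(g)} ⊆ S  — applicable
  S \ del = {on(e,c)}
  ∪ add   = {clear(g), handempty, on(e,c), on(g,a)}

== RESULT ==
["clear(g)", "handempty", "on(e,c)", "on(g,a)"]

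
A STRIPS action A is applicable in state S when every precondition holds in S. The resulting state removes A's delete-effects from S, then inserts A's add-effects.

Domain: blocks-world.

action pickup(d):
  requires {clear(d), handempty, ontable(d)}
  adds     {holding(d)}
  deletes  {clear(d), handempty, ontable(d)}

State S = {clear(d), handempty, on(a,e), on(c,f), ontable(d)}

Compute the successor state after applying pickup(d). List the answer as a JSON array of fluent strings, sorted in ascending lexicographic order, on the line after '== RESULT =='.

Progress:
  pre ⊆ S: {clear(d), handempty, ontable(d)} ⊆ S  — applicable
  S \ del = {on(a,e), on(c,f)}
  ∪ add   = {holding(d), on(a,e), on(c,f)}

== RESULT ==
["holding(d)", "on(a,e)", "on(c,f)"]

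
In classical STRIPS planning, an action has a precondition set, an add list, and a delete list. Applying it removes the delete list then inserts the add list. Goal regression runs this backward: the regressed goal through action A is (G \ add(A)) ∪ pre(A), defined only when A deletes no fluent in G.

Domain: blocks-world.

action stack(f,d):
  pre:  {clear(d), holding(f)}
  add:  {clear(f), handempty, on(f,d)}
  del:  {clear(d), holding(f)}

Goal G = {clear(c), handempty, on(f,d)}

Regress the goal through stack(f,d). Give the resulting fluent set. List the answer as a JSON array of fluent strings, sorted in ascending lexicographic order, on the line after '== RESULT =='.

Compute (G \ add) ∪ pre:
  G ∩ del = {}  (empty — regression defined)
  G \ add = {clear(c), handempty, on(f,d)} \ {clear(f), handempty, on(f,d)} = {clear(c)}
  ∪ pre   = {clear(c)} ∪ {clear(d), holding(f)}
          = {clear(c), clear(d), holding(f)}

== RESULT ==
["clear(c)", "clear(d)", "holding(f)"]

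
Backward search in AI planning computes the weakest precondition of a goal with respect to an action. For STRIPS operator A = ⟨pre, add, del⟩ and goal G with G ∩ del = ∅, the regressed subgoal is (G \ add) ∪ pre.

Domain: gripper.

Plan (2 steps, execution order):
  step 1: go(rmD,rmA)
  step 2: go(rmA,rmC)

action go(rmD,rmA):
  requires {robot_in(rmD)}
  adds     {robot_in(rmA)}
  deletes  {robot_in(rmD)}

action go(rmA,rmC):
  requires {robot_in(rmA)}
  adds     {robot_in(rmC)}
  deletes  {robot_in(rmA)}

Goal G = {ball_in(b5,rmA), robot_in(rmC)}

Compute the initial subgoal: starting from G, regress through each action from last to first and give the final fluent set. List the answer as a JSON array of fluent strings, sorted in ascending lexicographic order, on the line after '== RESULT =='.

Regress step by step:
  through step 2 (go(rmA,rmC)): drop {robot_in(rmC)}, keep {ball_in(b5,rmA)}, require {robot_in(rmA)}
    → {ball_in(b5,rmA), robot_in(rmA)}
  through step 1 (go(rmD,rmA)): drop {robot_in(rmA)}, keep {ball_in(b5,rmA)}, require {robot_in(rmD)}
    → {ball_in(b5,rmA), robot_in(rmD)}

== RESULT ==
["ball_in(b5,rmA)", "robot_in(rmD)"]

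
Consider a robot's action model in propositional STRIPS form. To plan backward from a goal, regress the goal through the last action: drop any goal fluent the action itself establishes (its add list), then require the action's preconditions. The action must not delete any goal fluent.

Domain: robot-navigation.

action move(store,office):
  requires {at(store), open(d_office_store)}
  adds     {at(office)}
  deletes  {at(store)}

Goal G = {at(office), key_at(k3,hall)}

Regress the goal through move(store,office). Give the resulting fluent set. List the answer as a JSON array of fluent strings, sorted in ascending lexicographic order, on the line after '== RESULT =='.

Regress:
  G ∩ del = {}  (empty — regression defined)
  G \ add = {at(office), key_at(k3,hall)} \ {at(office)} = {key_at(k3,hall)}
  ∪ pre   = {key_at(k3,hall)} ∪ {at(store), open(d_office_store)}
          = {at(store), key_at(k3,hall), open(d_office_store)}

== RESULT ==
["at(store)", "key_at(k3,hall)", "open(d_office_store)"]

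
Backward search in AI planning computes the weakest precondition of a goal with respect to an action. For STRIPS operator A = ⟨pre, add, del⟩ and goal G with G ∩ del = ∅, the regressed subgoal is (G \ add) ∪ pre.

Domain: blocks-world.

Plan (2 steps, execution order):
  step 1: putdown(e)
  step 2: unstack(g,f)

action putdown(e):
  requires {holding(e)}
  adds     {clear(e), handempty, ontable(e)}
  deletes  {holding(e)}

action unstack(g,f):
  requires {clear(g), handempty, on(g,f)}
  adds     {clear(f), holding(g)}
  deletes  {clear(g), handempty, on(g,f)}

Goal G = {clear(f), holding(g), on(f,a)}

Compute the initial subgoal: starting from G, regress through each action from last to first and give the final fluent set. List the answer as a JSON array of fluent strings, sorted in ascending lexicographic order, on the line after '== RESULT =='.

Work backward from the goal:
  through step 2 (unstack(g,f)): drop {clear(f), holding(g)}, keep {on(f,a)}, require {clear(g), handempty, on(g,f)}
    → {clear(g), handempty, on(f,a), on(g,f)}
  through step 1 (putdown(e)): drop {handempty}, keep {clear(g), on(f,a), on(g,f)}, require {holding(e)}
    → {clear(g), holding(e), on(f,a), on(g,f)}

== RESULT ==
["clear(g)", "holding(e)", "on(f,a)", "on(g,f)"]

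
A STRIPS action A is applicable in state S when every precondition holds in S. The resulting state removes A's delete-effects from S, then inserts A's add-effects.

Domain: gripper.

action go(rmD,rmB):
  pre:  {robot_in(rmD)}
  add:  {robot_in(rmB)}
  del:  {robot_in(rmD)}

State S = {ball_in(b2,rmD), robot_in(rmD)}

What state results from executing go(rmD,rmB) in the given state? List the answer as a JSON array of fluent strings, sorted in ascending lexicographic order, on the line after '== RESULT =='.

Progress:
  pre ⊆ S: {robot_in(rmD)} ⊆ S  — applicable
  S \ del = {ball_in(b2,rmD)}
  ∪ add   = {ball_in(b2,rmD), robot_in(rmB)}

== RESULT ==
["ball_in(b2,rmD)", "robot_in(rmB)"]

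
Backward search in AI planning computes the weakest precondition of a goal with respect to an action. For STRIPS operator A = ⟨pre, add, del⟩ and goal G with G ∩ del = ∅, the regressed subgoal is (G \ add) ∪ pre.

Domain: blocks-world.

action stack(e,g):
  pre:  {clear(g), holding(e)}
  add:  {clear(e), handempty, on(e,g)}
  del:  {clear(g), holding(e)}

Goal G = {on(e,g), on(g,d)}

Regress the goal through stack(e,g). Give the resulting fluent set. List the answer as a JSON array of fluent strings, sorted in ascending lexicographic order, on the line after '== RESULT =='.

Compute (G \ add) ∪ pre:
  G ∩ del = {}  (empty — regression defined)
  G \ add = {on(e,g), on(g,d)} \ {clear(e), handempty, on(e,g)} = {on(g,d)}
  ∪ pre   = {on(g,d)} ∪ {clear(g), holding(e)}
          = {clear(g), holding(e), on(g,d)}

== RESULT ==
["clear(g)", "holding(e)", "on(g,d)"]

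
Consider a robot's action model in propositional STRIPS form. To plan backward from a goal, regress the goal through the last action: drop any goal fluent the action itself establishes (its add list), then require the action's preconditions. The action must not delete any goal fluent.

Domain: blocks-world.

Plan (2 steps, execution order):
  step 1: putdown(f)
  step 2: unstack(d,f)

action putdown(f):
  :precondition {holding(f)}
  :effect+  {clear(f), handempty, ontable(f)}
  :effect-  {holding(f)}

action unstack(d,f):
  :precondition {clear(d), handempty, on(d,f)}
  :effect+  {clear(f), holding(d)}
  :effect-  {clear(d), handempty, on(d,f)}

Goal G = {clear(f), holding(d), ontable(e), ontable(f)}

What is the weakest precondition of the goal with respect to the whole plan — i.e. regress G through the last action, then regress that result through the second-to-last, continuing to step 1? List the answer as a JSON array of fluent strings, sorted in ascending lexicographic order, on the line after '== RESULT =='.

Work backward from the goal:
  through step 2 (unstack(d,f)): drop {clear(f), holding(d)}, keep {ontable(e), ontable(f)}, require {clear(d), handempty, on(d,f)}
    → {clear(d), handempty, on(d,f), ontable(e), ontable(f)}
  through step 1 (putdown(f)): drop {handempty, ontable(f)}, keep {clear(d), on(d,f), ontable(e)}, require {holding(f)}
    → {clear(d), holding(f), on(d,f), ontable(e)}

== RESULT ==
["clear(d)", "holding(f)", "on(d,f)", "ontable(e)"]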